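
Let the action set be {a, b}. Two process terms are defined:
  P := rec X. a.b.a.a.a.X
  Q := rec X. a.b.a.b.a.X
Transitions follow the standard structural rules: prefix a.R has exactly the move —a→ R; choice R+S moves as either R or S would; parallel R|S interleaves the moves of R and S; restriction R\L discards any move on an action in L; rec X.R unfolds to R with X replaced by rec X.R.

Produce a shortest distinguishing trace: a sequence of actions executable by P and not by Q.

Reachable graph of P (5 states):
  s0 = rec X. a.b.a.a.a.X has moves ··a··> s1
  s1 = b.a.a.a.(rec X. a.b.a.a.a.X) has moves ··b··> s2
  s2 = a.a.a.(rec X. a.b.a.a.a.X) has moves ··a··> s3
  s3 = a.a.(rec X. a.b.a.a.a.X) has moves ··a··> s4
  s4 = a.(rec X. a.b.a.a.a.X) has moves ··a··> s0
Reachable graph of Q (5 states):
  t0 = rec X. a.b.a.b.a.X has moves ··a··> t1
  t1 = b.a.b.a.(rec X. a.b.a.b.a.X) has moves ··b··> t2
  t2 = a.b.a.(rec X. a.b.a.b.a.X) has moves ··a··> t3
  t3 = b.a.(rec X. a.b.a.b.a.X) has moves ··b··> t4
  t4 = a.(rec X. a.b.a.b.a.X) has moves ··a··> t0
Run σ = ⟨abaa⟩ on P: start {s0}
  [1] a ⇒ {s1}
  [2] b ⇒ {s2}
  [3] a ⇒ {s3}
  [4] a ⇒ {s4}
  P completes σ.
Run σ = ⟨abaa⟩ on Q: start {t0}
  [1] a ⇒ {t1}
  [2] b ⇒ {t2}
  [3] a ⇒ {t3}
  [4] a ⇒ ∅  — Q cannot continue

abaa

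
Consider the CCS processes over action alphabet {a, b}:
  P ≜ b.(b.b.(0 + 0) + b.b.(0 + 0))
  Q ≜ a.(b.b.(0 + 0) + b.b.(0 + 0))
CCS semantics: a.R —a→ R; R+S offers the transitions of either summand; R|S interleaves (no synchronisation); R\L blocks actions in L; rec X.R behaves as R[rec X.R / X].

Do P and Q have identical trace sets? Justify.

NO — witness ⟨b⟩

P's transition system — 4 states:
  p0 = b.(b.b.(0 + 0) + b.b.(0 + 0)) :: --b--▸ p1
  p1 = b.b.(0 + 0) + b.b.(0 + 0) :: --b--▸ p2
  p2 = b.(0 + 0) :: --b--▸ p3
  p3 = 0 + 0 :: ∅
Q's transition system — 4 states:
  q0 = a.(b.b.(0 + 0) + b.b.(0 + 0)) :: --a--▸ q1
  q1 = b.b.(0 + 0) + b.b.(0 + 0) :: --b--▸ q2
  q2 = b.(0 + 0) :: --b--▸ q3
  q3 = 0 + 0 :: ∅
Trace ⟨b⟩ through P, begin at {p0}:
  step 1 (b): {p1}
  — P admits the full trace.
Trace ⟨b⟩ through Q, begin at {q0}:
  step 1 (b): ∅  — Q cannot continue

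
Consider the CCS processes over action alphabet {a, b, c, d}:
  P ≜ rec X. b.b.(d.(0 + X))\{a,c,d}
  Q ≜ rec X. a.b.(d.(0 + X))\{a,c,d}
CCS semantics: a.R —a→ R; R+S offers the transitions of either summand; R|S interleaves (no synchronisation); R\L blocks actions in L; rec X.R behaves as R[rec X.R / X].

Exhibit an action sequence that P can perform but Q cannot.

P's transition system — 3 states:
  p0 = rec X. b.b.(d.(0 + X))\{a,c,d} → =b=> p1
  p1 = b.(d.(0 + (rec X. b.b.(d.(0 + X))\{a,c,d})))\{a,c,d} → =b=> p2
  p2 = (d.(0 + (rec X. b.b.(d.(0 + X))\{a,c,d})))\{a,c,d} → ·
Q's transition system — 3 states:
  q0 = rec X. a.b.(d.(0 + X))\{a,c,d} → =a=> q1
  q1 = b.(d.(0 + (rec X. a.b.(d.(0 + X))\{a,c,d})))\{a,c,d} → =b=> q2
  q2 = (d.(0 + (rec X. a.b.(d.(0 + X))\{a,c,d})))\{a,c,d} → ·
Run σ = ⟨b⟩ on P: start {p0}
  step 1 (b): {p1}
  P completes σ.
Run σ = ⟨b⟩ on Q: start {q0}
  step 1 (b): ∅ (Q stuck)

b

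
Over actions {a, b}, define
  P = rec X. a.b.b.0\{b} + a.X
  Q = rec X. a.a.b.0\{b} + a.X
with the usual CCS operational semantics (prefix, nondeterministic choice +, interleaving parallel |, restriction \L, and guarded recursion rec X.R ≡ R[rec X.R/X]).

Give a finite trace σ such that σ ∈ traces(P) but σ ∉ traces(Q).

LTS(P): 4 reachable states
  s0 = rec X. a.b.b.0\{b} + a.X → —a→ s0, —a→ s1
  s1 = b.b.0\{b} → —b→ s2
  s2 = b.0\{b} → —b→ s3
  s3 = 0\{b} → deadlocked
LTS(Q): 4 reachable states
  t0 = rec X. a.a.b.0\{b} + a.X → —a→ t0, —a→ t1
  t1 = a.b.0\{b} → —a→ t2
  t2 = b.0\{b} → —b→ t3
  t3 = 0\{b} → deadlocked
Trace ⟨ab⟩ through P, begin at {s0}:
  after a @ step 1: {s0, s1}
  after b @ step 2: {s2}
  — P admits the full trace.
Trace ⟨ab⟩ through Q, begin at {t0}:
  after a @ step 1: {t0, t1}
  after b @ step 2: no successor for Q

ab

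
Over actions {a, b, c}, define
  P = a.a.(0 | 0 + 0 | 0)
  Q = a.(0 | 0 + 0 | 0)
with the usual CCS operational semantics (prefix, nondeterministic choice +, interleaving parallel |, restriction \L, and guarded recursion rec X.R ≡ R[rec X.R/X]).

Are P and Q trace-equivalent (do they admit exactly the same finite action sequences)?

NO — witness ⟨aa⟩

Reachable graph of P (3 states):
  s0 = a.a.(0 | 0 + 0 | 0) ⊢ --a--▸ s1
  s1 = a.(0 | 0 + 0 | 0) ⊢ --a--▸ s2
  s2 = 0 | 0 + 0 | 0 ⊢ stopped
Reachable graph of Q (2 states):
  t0 = a.(0 | 0 + 0 | 0) ⊢ --a--▸ t1
  t1 = 0 | 0 + 0 | 0 ⊢ stopped
Trace ⟨aa⟩ through P, begin at {s0}:
  after a @ step 1: {s1}
  after a @ step 2: {s2}
  P completes σ.
Trace ⟨aa⟩ through Q, begin at {t0}:
  after a @ step 1: {t1}
  after a @ step 2: no successor for Q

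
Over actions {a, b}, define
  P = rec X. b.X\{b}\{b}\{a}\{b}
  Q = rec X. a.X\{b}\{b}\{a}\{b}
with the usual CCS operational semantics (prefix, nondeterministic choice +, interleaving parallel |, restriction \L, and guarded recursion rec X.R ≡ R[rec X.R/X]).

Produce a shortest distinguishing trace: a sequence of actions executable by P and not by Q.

P's transition system — 2 states:
  p0 = rec X. b.X\{b}\{b}\{a}\{b} has moves =b=> p1
  p1 = (rec X. b.X\{b}\{b}\{a}\{b})\{b}\{b}\{a}\{b} has moves (no moves)
Q's transition system — 2 states:
  q0 = rec X. a.X\{b}\{b}\{a}\{b} has moves =a=> q1
  q1 = (rec X. a.X\{b}\{b}\{a}\{b})\{b}\{b}\{a}\{b} has moves (no moves)
Trace ⟨b⟩ through P, begin at {p0}:
  after b @ step 1: {p1}
  P completes σ.
Trace ⟨b⟩ through Q, begin at {q0}:
  after b @ step 1: ∅ (Q stuck)

b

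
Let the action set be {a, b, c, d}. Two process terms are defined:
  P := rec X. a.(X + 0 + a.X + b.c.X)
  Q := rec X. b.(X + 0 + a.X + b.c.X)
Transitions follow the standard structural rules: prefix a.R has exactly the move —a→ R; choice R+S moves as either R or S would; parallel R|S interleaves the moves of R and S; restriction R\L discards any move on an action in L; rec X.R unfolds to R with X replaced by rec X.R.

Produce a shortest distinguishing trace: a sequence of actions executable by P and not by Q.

P's transition system — 3 states:
  p0 = rec X. a.(X + 0 + a.X + b.c.X) has moves ··a··> p1
  p1 = (rec X. a.(X + 0 + a.X + b.c.X)) + 0 + a.(rec X. a.(X + 0 + a.X + b.c.X)) + b.c.(rec X. a.(X + 0 + a.X + b.c.X)) has moves ··a··> p0, ··a··> p1, ··b··> p2
  p2 = c.(rec X. a.(X + 0 + a.X + b.c.X)) has moves ··c··> p0
Q's transition system — 3 states:
  q0 = rec X. b.(X + 0 + a.X + b.c.X) has moves ··b··> q1
  q1 = (rec X. b.(X + 0 + a.X + b.c.X)) + 0 + a.(rec X. b.(X + 0 + a.X + b.c.X)) + b.c.(rec X. b.(X + 0 + a.X + b.c.X)) has moves ··a··> q0, ··b··> q1, ··b··> q2
  q2 = c.(rec X. b.(X + 0 + a.X + b.c.X)) has moves ··c··> q0
Trace ⟨a⟩ through P, begin at {p0}:
  [1] a ⇒ {p1}
  P completes σ.
Trace ⟨a⟩ through Q, begin at {q0}:
  [1] a ⇒ no successor for Q

a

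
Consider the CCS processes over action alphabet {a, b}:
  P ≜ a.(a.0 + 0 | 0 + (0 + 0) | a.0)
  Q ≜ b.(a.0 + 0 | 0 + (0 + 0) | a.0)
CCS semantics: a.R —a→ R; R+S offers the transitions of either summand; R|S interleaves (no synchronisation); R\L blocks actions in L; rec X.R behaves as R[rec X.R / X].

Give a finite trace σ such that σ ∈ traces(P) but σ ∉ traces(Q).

P's transition system — 4 states:
  p0 = a.(a.0 + 0 | 0 + (0 + 0) | a.0) :: ··a··> p1
  p1 = a.0 + 0 | 0 + (0 + 0) | a.0 :: ··a··> p2, ··a··> p3
  p2 = (0 + 0) | 0 :: ·
  p3 = 0 :: ·
Q's transition system — 4 states:
  q0 = b.(a.0 + 0 | 0 + (0 + 0) | a.0) :: ··b··> q1
  q1 = a.0 + 0 | 0 + (0 + 0) | a.0 :: ··a··> q2, ··a··> q3
  q2 = (0 + 0) | 0 :: ·
  q3 = 0 :: ·
Trace ⟨a⟩ through P, begin at {p0}:
  step 1 (a): {p1}
  — P admits the full trace.
Trace ⟨a⟩ through Q, begin at {q0}:
  step 1 (a): ∅ (Q stuck)

a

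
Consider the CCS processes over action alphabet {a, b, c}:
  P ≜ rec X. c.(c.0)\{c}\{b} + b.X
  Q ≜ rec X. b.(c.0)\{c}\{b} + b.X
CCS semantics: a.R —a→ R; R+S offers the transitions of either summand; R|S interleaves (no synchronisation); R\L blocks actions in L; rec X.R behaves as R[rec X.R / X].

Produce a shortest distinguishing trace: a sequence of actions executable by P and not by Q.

P's transition system — 2 states:
  p0 = rec X. c.(c.0)\{c}\{b} + b.X has moves --b--▸ p0, --c--▸ p1
  p1 = (c.0)\{c}\{b} has moves stopped
Q's transition system — 2 states:
  q0 = rec X. b.(c.0)\{c}\{b} + b.X has moves --b--▸ q0, --b--▸ q1
  q1 = (c.0)\{c}\{b} has moves stopped
Trace ⟨c⟩ through P, begin at {p0}:
  [1] c ⇒ {p1}
  — P admits the full trace.
Trace ⟨c⟩ through Q, begin at {q0}:
  [1] c ⇒ ∅  — Q cannot continue

c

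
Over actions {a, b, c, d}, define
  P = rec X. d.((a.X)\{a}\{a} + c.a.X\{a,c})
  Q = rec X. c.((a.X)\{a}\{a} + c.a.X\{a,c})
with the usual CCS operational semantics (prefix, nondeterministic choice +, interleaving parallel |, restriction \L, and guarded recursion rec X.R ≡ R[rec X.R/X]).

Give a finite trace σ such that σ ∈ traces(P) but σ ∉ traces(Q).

d

Reachable graph of P (5 states):
  u0 = rec X. d.((a.X)\{a}\{a} + c.a.X\{a,c}) :: —d→ u1
  u1 = (a.(rec X. d.((a.X)\{a}\{a} + c.a.X\{a,c})))\{a}\{a} + c.a.(rec X. d.((a.X)\{a}\{a} + c.a.X\{a,c}))\{a,c} :: —c→ u2
  u2 = a.(rec X. d.((a.X)\{a}\{a} + c.a.X\{a,c}))\{a,c} :: —a→ u3
  u3 = (rec X. d.((a.X)\{a}\{a} + c.a.X\{a,c}))\{a,c} :: —d→ u4
  u4 = ((a.(rec X. d.((a.X)\{a}\{a} + c.a.X\{a,c})))\{a}\{a} + c.a.(rec X. d.((a.X)\{a}\{a} + c.a.X\{a,c}))\{a,c})\{a,c} :: stopped
Reachable graph of Q (4 states):
  v0 = rec X. c.((a.X)\{a}\{a} + c.a.X\{a,c}) :: —c→ v1
  v1 = (a.(rec X. c.((a.X)\{a}\{a} + c.a.X\{a,c})))\{a}\{a} + c.a.(rec X. c.((a.X)\{a}\{a} + c.a.X\{a,c}))\{a,c} :: —c→ v2
  v2 = a.(rec X. c.((a.X)\{a}\{a} + c.a.X\{a,c}))\{a,c} :: —a→ v3
  v3 = (rec X. c.((a.X)\{a}\{a} + c.a.X\{a,c}))\{a,c} :: stopped
Run σ = ⟨d⟩ on P: start {u0}
  step 1 (d): {u1}
  P completes σ.
Run σ = ⟨d⟩ on Q: start {v0}
  step 1 (d): ∅  — Q cannot continue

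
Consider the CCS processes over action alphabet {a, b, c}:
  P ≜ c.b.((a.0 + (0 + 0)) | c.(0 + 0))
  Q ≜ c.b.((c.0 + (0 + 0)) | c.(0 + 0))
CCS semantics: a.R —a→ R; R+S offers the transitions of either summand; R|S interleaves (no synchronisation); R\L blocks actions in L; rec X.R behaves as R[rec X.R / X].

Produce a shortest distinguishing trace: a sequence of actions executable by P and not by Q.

cba

Reachable graph of P (6 states):
  m0 = c.b.((a.0 + (0 + 0)) | c.(0 + 0)) → =c=> m1
  m1 = b.((a.0 + (0 + 0)) | c.(0 + 0)) → =b=> m2
  m2 = (a.0 + (0 + 0)) | c.(0 + 0) → =a=> m3, =c=> m4
  m3 = 0 | c.(0 + 0) → =c=> m5
  m4 = (a.0 + (0 + 0)) | (0 + 0) → =a=> m5
  m5 = 0 | (0 + 0) → (no moves)
Reachable graph of Q (6 states):
  n0 = c.b.((c.0 + (0 + 0)) | c.(0 + 0)) → =c=> n1
  n1 = b.((c.0 + (0 + 0)) | c.(0 + 0)) → =b=> n2
  n2 = (c.0 + (0 + 0)) | c.(0 + 0) → =c=> n3, =c=> n4
  n3 = (c.0 + (0 + 0)) | (0 + 0) → =c=> n5
  n4 = 0 | c.(0 + 0) → =c=> n5
  n5 = 0 | (0 + 0) → (no moves)
Executing cba from P (initial set {m0}):
  after c @ step 1: {m1}
  after b @ step 2: {m2}
  after a @ step 3: {m3}
  P completes σ.
Executing cba from Q (initial set {n0}):
  after c @ step 1: {n1}
  after b @ step 2: {n2}
  after a @ step 3: no successor for Q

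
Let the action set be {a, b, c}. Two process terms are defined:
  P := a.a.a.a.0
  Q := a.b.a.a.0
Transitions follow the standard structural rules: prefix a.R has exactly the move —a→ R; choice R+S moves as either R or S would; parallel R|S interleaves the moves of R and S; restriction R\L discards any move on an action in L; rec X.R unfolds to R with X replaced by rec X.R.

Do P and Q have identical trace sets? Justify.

P's transition system — 5 states:
  m0 = a.a.a.a.0 ⊢ —a→ m1
  m1 = a.a.a.0 ⊢ —a→ m2
  m2 = a.a.0 ⊢ —a→ m3
  m3 = a.0 ⊢ —a→ m4
  m4 = 0 ⊢ ∅
Q's transition system — 5 states:
  n0 = a.b.a.a.0 ⊢ —a→ n1
  n1 = b.a.a.0 ⊢ —b→ n2
  n2 = a.a.0 ⊢ —a→ n3
  n3 = a.0 ⊢ —a→ n4
  n4 = 0 ⊢ ∅
Executing aa from P (initial set {m0}):
  [1] a ⇒ {m1}
  [2] a ⇒ {m2}
  P completes σ.
Executing aa from Q (initial set {n0}):
  [1] a ⇒ {n1}
  [2] a ⇒ ∅ (Q stuck)

traces(P) ≠ traces(Q) — witness ⟨aa⟩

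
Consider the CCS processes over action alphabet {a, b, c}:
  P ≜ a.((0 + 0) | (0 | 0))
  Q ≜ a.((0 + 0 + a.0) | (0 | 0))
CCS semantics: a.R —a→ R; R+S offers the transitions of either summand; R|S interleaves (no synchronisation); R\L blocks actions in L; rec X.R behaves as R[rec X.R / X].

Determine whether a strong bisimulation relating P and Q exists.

not bisimilar

LTS(P): 2 reachable states
  p0 = a.((0 + 0) | (0 | 0)) → -a-> p1
  p1 = (0 + 0) | (0 | 0) → ·
LTS(Q): 3 reachable states
  q0 = a.((0 + 0 + a.0) | (0 | 0)) → -a-> q1
  q1 = (0 + 0 + a.0) | (0 | 0) → -a-> q2
  q2 = 0 | (0 | 0) → ·
Coarsest stable partition (strong bisimilarity classes):
  B0 = {p0, q1}
  B1 = {p1, q2}
  B2 = {q0}
p0 ∈ B0, q0 ∈ B2 → different blocks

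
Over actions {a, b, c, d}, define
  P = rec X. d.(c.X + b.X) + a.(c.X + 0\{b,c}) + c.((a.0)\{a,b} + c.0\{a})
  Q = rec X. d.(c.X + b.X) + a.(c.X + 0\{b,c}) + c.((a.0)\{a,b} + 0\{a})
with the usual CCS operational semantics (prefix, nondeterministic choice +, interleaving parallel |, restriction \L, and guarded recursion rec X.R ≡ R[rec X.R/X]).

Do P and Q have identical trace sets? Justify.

Reachable graph of P (5 states):
  p0 = rec X. d.(c.X + b.X) + a.(c.X + 0\{b,c}) + c.((a.0)\{a,b} + c.0\{a}) :: --a--▸ p1, --c--▸ p2, --d--▸ p3
  p1 = c.(rec X. d.(c.X + b.X) + a.(c.X + 0\{b,c}) + c.((a.0)\{a,b} + c.0\{a})) + 0\{b,c} :: --c--▸ p0
  p2 = (a.0)\{a,b} + c.0\{a} :: --c--▸ p4
  p3 = c.(rec X. d.(c.X + b.X) + a.(c.X + 0\{b,c}) + c.((a.0)\{a,b} + c.0\{a})) + b.(rec X. d.(c.X + b.X) + a.(c.X + 0\{b,c}) + c.((a.0)\{a,b} + c.0\{a})) :: --b--▸ p0, --c--▸ p0
  p4 = 0\{a} :: stopped
Reachable graph of Q (4 states):
  q0 = rec X. d.(c.X + b.X) + a.(c.X + 0\{b,c}) + c.((a.0)\{a,b} + 0\{a}) :: --a--▸ q1, --c--▸ q2, --d--▸ q3
  q1 = c.(rec X. d.(c.X + b.X) + a.(c.X + 0\{b,c}) + c.((a.0)\{a,b} + 0\{a})) + 0\{b,c} :: --c--▸ q0
  q2 = (a.0)\{a,b} + 0\{a} :: stopped
  q3 = c.(rec X. d.(c.X + b.X) + a.(c.X + 0\{b,c}) + c.((a.0)\{a,b} + 0\{a})) + b.(rec X. d.(c.X + b.X) + a.(c.X + 0\{b,c}) + c.((a.0)\{a,b} + 0\{a})) :: --b--▸ q0, --c--▸ q0
Trace ⟨cc⟩ through P, begin at {p0}:
  [1] c ⇒ {p2}
  [2] c ⇒ {p4}
  — P admits the full trace.
Trace ⟨cc⟩ through Q, begin at {q0}:
  [1] c ⇒ {q2}
  [2] c ⇒ ∅  — Q cannot continue

traces(P) ≠ traces(Q) — witness ⟨cc⟩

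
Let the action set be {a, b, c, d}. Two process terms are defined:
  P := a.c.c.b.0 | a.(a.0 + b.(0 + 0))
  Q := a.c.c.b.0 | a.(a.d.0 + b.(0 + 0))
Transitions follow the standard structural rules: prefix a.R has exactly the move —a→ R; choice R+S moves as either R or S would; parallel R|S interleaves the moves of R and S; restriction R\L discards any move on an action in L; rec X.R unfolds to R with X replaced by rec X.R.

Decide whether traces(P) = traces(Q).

Reachable graph of P (20 states):
  u0 = a.c.c.b.0 | a.(a.0 + b.(0 + 0)) | ··a··> u1, ··a··> u2
  u1 = a.c.c.b.0 | (a.0 + b.(0 + 0)) | ··a··> u3, ··a··> u4, ··b··> u5
  u2 = c.c.b.0 | a.(a.0 + b.(0 + 0)) | ··a··> u4, ··c··> u6
  u3 = a.c.c.b.0 | 0 | ··a··> u7
  u4 = c.c.b.0 | (a.0 + b.(0 + 0)) | ··a··> u7, ··b··> u8, ··c··> u9
  u5 = a.c.c.b.0 | (0 + 0) | ··a··> u8
  u6 = c.b.0 | a.(a.0 + b.(0 + 0)) | ··a··> u9, ··c··> u10
  u7 = c.c.b.0 | 0 | ··c··> u11
  u8 = c.c.b.0 | (0 + 0) | ··c··> u12
  u9 = c.b.0 | (a.0 + b.(0 + 0)) | ··a··> u11, ··b··> u12, ··c··> u13
  u10 = b.0 | a.(a.0 + b.(0 + 0)) | ··a··> u13, ··b··> u14
  u11 = c.b.0 | 0 | ··c··> u15
  u12 = c.b.0 | (0 + 0) | ··c··> u16
  u13 = b.0 | (a.0 + b.(0 + 0)) | ··a··> u15, ··b··> u16, ··b··> u17
  u14 = 0 | a.(a.0 + b.(0 + 0)) | ··a··> u17
  u15 = b.0 | 0 | ··b··> u18
  u16 = b.0 | (0 + 0) | ··b··> u19
  u17 = 0 | (a.0 + b.(0 + 0)) | ··a··> u18, ··b··> u19
  u18 = 0 | 0 | ∅
  u19 = 0 | (0 + 0) | ∅
Reachable graph of Q (25 states):
  v0 = a.c.c.b.0 | a.(a.d.0 + b.(0 + 0)) | ··a··> v1, ··a··> v2
  v1 = a.c.c.b.0 | (a.d.0 + b.(0 + 0)) | ··a··> v3, ··a··> v4, ··b··> v5
  v2 = c.c.b.0 | a.(a.d.0 + b.(0 + 0)) | ··a··> v4, ··c··> v6
  v3 = a.c.c.b.0 | d.0 | ··a··> v7, ··d··> v8
  v4 = c.c.b.0 | (a.d.0 + b.(0 + 0)) | ··a··> v7, ··b··> v9, ··c··> v10
  v5 = a.c.c.b.0 | (0 + 0) | ··a··> v9
  v6 = c.b.0 | a.(a.d.0 + b.(0 + 0)) | ··a··> v10, ··c··> v11
  v7 = c.c.b.0 | d.0 | ··c··> v12, ··d··> v13
  v8 = a.c.c.b.0 | 0 | ··a··> v13
  v9 = c.c.b.0 | (0 + 0) | ··c··> v14
  v10 = c.b.0 | (a.d.0 + b.(0 + 0)) | ··a··> v12, ··b··> v14, ··c··> v15
  v11 = b.0 | a.(a.d.0 + b.(0 + 0)) | ··a··> v15, ··b··> v16
  v12 = c.b.0 | d.0 | ··c··> v17, ··d··> v18
  v13 = c.c.b.0 | 0 | ··c··> v18
  v14 = c.b.0 | (0 + 0) | ··c··> v19
  v15 = b.0 | (a.d.0 + b.(0 + 0)) | ··a··> v17, ··b··> v19, ··b··> v20
  v16 = 0 | a.(a.d.0 + b.(0 + 0)) | ··a··> v20
  v17 = b.0 | d.0 | ··b··> v21, ··d··> v22
  v18 = c.b.0 | 0 | ··c··> v22
  v19 = b.0 | (0 + 0) | ··b··> v23
  v20 = 0 | (a.d.0 + b.(0 + 0)) | ··a··> v21, ··b··> v23
  v21 = 0 | d.0 | ··d··> v24
  v22 = b.0 | 0 | ··b··> v24
  v23 = 0 | (0 + 0) | ∅
  v24 = 0 | 0 | ∅
Executing aad from Q (initial set {v0}):
  [1] a ⇒ {v1, v2}
  [2] a ⇒ {v3, v4}
  [3] d ⇒ {v8}
  Q completes σ.
Executing aad from P (initial set {u0}):
  [1] a ⇒ {u1, u2}
  [2] a ⇒ {u3, u4}
  [3] d ⇒ ∅  — P cannot continue

trace-distinct — witness ⟨aad⟩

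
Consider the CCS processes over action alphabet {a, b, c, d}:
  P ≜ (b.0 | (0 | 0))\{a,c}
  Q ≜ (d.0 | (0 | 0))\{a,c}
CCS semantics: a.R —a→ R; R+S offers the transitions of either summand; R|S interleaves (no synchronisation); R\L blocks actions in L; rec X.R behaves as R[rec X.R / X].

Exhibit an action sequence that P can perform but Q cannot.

LTS(P): 2 reachable states
  s0 = (b.0 | (0 | 0))\{a,c} ⊢ -b-> s1
  s1 = (0 | (0 | 0))\{a,c} ⊢ (no moves)
LTS(Q): 2 reachable states
  t0 = (d.0 | (0 | 0))\{a,c} ⊢ -d-> t1
  t1 = (0 | (0 | 0))\{a,c} ⊢ (no moves)
Run σ = ⟨b⟩ on P: start {s0}
  step 1 (b): {s1}
  P completes σ.
Run σ = ⟨b⟩ on Q: start {t0}
  step 1 (b): ∅ (Q stuck)

b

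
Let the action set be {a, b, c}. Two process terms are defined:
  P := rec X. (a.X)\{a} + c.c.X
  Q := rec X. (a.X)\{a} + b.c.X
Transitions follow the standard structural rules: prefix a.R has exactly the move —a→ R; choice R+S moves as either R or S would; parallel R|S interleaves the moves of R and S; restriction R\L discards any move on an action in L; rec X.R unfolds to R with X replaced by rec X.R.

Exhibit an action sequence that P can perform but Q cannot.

P's transition system — 2 states:
  u0 = rec X. (a.X)\{a} + c.c.X → -c-> u1
  u1 = c.(rec X. (a.X)\{a} + c.c.X) → -c-> u0
Q's transition system — 2 states:
  v0 = rec X. (a.X)\{a} + b.c.X → -b-> v1
  v1 = c.(rec X. (a.X)\{a} + b.c.X) → -c-> v0
Run σ = ⟨c⟩ on P: start {u0}
  step 1 (c): {u1}
  — P admits the full trace.
Run σ = ⟨c⟩ on Q: start {v0}
  step 1 (c): ∅ (Q stuck)

c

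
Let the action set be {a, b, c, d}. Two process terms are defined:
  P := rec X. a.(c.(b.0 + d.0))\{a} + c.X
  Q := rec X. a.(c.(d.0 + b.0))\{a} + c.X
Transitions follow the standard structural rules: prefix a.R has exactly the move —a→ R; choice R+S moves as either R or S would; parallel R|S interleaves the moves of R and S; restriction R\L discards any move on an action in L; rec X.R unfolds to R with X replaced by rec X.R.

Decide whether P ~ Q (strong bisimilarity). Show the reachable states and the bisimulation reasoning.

P ~ Q

Reachable graph of P (4 states):
  p0 = rec X. a.(c.(b.0 + d.0))\{a} + c.X :: =a=> p1, =c=> p0
  p1 = (c.(b.0 + d.0))\{a} :: =c=> p2
  p2 = (b.0 + d.0)\{a} :: =b=> p3, =d=> p3
  p3 = 0\{a} :: ∅
Reachable graph of Q (4 states):
  q0 = rec X. a.(c.(d.0 + b.0))\{a} + c.X :: =a=> q1, =c=> q0
  q1 = (c.(d.0 + b.0))\{a} :: =c=> q2
  q2 = (d.0 + b.0)\{a} :: =b=> q3, =d=> q3
  q3 = 0\{a} :: ∅
Bisimilarity quotient blocks:
  B0 = {p0, q0}
  B1 = {p1, q1}
  B2 = {p2, q2}
  B3 = {p3, q3}
p0 ∈ B0, q0 ∈ B0 → same block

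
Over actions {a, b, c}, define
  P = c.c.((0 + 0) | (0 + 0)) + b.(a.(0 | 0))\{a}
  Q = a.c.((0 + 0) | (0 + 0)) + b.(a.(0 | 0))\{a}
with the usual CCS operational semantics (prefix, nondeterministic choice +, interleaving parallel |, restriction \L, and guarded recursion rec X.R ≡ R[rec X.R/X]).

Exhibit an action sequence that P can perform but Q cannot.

c

LTS(P): 4 reachable states
  m0 = c.c.((0 + 0) | (0 + 0)) + b.(a.(0 | 0))\{a} has moves —b→ m1, —c→ m2
  m1 = (a.(0 | 0))\{a} has moves (no moves)
  m2 = c.((0 + 0) | (0 + 0)) has moves —c→ m3
  m3 = (0 + 0) | (0 + 0) has moves (no moves)
LTS(Q): 4 reachable states
  n0 = a.c.((0 + 0) | (0 + 0)) + b.(a.(0 | 0))\{a} has moves —a→ n1, —b→ n2
  n1 = c.((0 + 0) | (0 + 0)) has moves —c→ n3
  n2 = (a.(0 | 0))\{a} has moves (no moves)
  n3 = (0 + 0) | (0 + 0) has moves (no moves)
Executing c from P (initial set {m0}):
  step 1 (c): {m2}
  — P admits the full trace.
Executing c from Q (initial set {n0}):
  step 1 (c): ∅ (Q stuck)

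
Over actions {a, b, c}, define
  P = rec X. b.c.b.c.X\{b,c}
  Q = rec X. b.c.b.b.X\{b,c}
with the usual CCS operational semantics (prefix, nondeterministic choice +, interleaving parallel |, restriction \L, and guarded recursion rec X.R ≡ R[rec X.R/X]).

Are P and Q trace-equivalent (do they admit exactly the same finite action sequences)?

trace-distinct — witness ⟨bcbc⟩

LTS(P): 5 reachable states
  u0 = rec X. b.c.b.c.X\{b,c} ⊢ ··b··> u1
  u1 = c.b.c.(rec X. b.c.b.c.X\{b,c})\{b,c} ⊢ ··c··> u2
  u2 = b.c.(rec X. b.c.b.c.X\{b,c})\{b,c} ⊢ ··b··> u3
  u3 = c.(rec X. b.c.b.c.X\{b,c})\{b,c} ⊢ ··c··> u4
  u4 = (rec X. b.c.b.c.X\{b,c})\{b,c} ⊢ deadlocked
LTS(Q): 5 reachable states
  v0 = rec X. b.c.b.b.X\{b,c} ⊢ ··b··> v1
  v1 = c.b.b.(rec X. b.c.b.b.X\{b,c})\{b,c} ⊢ ··c··> v2
  v2 = b.b.(rec X. b.c.b.b.X\{b,c})\{b,c} ⊢ ··b··> v3
  v3 = b.(rec X. b.c.b.b.X\{b,c})\{b,c} ⊢ ··b··> v4
  v4 = (rec X. b.c.b.b.X\{b,c})\{b,c} ⊢ deadlocked
Trace ⟨bcbc⟩ through P, begin at {u0}:
  after b @ step 1: {u1}
  after c @ step 2: {u2}
  after b @ step 3: {u3}
  after c @ step 4: {u4}
  P completes σ.
Trace ⟨bcbc⟩ through Q, begin at {v0}:
  after b @ step 1: {v1}
  after c @ step 2: {v2}
  after b @ step 3: {v3}
  after c @ step 4: ∅ (Q stuck)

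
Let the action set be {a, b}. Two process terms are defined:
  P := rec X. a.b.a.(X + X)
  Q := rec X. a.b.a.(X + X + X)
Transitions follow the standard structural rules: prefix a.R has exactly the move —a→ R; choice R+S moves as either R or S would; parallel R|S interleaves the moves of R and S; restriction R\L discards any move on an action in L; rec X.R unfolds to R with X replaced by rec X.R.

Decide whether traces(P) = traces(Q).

LTS(P): 4 reachable states
  u0 = rec X. a.b.a.(X + X) :: --a--▸ u1
  u1 = b.a.((rec X. a.b.a.(X + X)) + (rec X. a.b.a.(X + X))) :: --b--▸ u2
  u2 = a.((rec X. a.b.a.(X + X)) + (rec X. a.b.a.(X + X))) :: --a--▸ u3
  u3 = (rec X. a.b.a.(X + X)) + (rec X. a.b.a.(X + X)) :: --a--▸ u1
LTS(Q): 4 reachable states
  v0 = rec X. a.b.a.(X + X + X) :: --a--▸ v1
  v1 = b.a.((rec X. a.b.a.(X + X + X)) + (rec X. a.b.a.(X + X + X)) + (rec X. a.b.a.(X + X + X))) :: --b--▸ v2
  v2 = a.((rec X. a.b.a.(X + X + X)) + (rec X. a.b.a.(X + X + X)) + (rec X. a.b.a.(X + X + X))) :: --a--▸ v3
  v3 = (rec X. a.b.a.(X + X + X)) + (rec X. a.b.a.(X + X + X)) + (rec X. a.b.a.(X + X + X)) :: --a--▸ v1
Bisimilarity quotient blocks:
  B0 = {u0, u3, v0, v3}
  B1 = {u1, v1}
  B2 = {u2, v2}
u0 ∈ B0, v0 ∈ B0 → same block
Bisimilar ⇒ trace-equivalent.

traces(P) = traces(Q)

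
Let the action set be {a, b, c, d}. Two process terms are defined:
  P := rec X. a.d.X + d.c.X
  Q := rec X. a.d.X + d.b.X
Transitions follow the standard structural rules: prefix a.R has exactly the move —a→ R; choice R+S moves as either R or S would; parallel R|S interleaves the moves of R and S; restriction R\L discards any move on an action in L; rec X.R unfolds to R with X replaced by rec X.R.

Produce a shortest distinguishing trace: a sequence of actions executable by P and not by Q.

dc

Reachable graph of P (3 states):
  p0 = rec X. a.d.X + d.c.X :: -a-> p1, -d-> p2
  p1 = d.(rec X. a.d.X + d.c.X) :: -d-> p0
  p2 = c.(rec X. a.d.X + d.c.X) :: -c-> p0
Reachable graph of Q (3 states):
  q0 = rec X. a.d.X + d.b.X :: -a-> q1, -d-> q2
  q1 = d.(rec X. a.d.X + d.b.X) :: -d-> q0
  q2 = b.(rec X. a.d.X + d.b.X) :: -b-> q0
Run σ = ⟨dc⟩ on P: start {p0}
  after d @ step 1: {p2}
  after c @ step 2: {p0}
  P completes σ.
Run σ = ⟨dc⟩ on Q: start {q0}
  after d @ step 1: {q2}
  after c @ step 2: ∅ (Q stuck)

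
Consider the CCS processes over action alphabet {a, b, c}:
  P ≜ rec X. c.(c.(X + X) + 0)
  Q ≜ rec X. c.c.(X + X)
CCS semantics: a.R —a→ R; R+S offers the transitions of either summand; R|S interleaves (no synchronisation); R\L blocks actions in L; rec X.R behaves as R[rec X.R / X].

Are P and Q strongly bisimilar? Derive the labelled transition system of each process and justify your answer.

P's transition system — 3 states:
  m0 = rec X. c.(c.(X + X) + 0) :: -c-> m1
  m1 = c.((rec X. c.(c.(X + X) + 0)) + (rec X. c.(c.(X + X) + 0))) + 0 :: -c-> m2
  m2 = (rec X. c.(c.(X + X) + 0)) + (rec X. c.(c.(X + X) + 0)) :: -c-> m1
Q's transition system — 3 states:
  n0 = rec X. c.c.(X + X) :: -c-> n1
  n1 = c.((rec X. c.c.(X + X)) + (rec X. c.c.(X + X))) :: -c-> n2
  n2 = (rec X. c.c.(X + X)) + (rec X. c.c.(X + X)) :: -c-> n1
Coarsest stable partition (strong bisimilarity classes):
  B0 = {m0, m1, m2, n0, n1, n2}
m0 ∈ B0, n0 ∈ B0 → same block

P ~ Q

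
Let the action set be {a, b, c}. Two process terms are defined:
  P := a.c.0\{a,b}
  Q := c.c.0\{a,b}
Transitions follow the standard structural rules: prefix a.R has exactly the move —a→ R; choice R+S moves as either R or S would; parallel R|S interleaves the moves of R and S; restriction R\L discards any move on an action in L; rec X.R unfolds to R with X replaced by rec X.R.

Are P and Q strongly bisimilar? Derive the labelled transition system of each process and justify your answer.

P ≁ Q

Reachable graph of P (3 states):
  m0 = a.c.0\{a,b} ⊢ ··a··> m1
  m1 = c.0\{a,b} ⊢ ··c··> m2
  m2 = 0\{a,b} ⊢ (no moves)
Reachable graph of Q (3 states):
  n0 = c.c.0\{a,b} ⊢ ··c··> n1
  n1 = c.0\{a,b} ⊢ ··c··> n2
  n2 = 0\{a,b} ⊢ (no moves)
Partition-refinement fixed point:
  B0 = {m0}
  B1 = {m1, n1}
  B2 = {m2, n2}
  B3 = {n0}
m0 ∈ B0, n0 ∈ B3 → different blocks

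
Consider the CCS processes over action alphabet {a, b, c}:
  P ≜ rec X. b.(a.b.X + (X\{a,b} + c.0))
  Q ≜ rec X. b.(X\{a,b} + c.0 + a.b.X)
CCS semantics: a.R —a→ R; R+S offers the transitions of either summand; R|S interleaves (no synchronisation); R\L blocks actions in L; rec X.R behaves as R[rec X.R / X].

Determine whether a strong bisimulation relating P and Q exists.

LTS(P): 4 reachable states
  p0 = rec X. b.(a.b.X + (X\{a,b} + c.0)) | =b=> p1
  p1 = a.b.(rec X. b.(a.b.X + (X\{a,b} + c.0))) + ((rec X. b.(a.b.X + (X\{a,b} + c.0)))\{a,b} + c.0) | =a=> p2, =c=> p3
  p2 = b.(rec X. b.(a.b.X + (X\{a,b} + c.0))) | =b=> p0
  p3 = 0 | stopped
LTS(Q): 4 reachable states
  q0 = rec X. b.(X\{a,b} + c.0 + a.b.X) | =b=> q1
  q1 = (rec X. b.(X\{a,b} + c.0 + a.b.X))\{a,b} + c.0 + a.b.(rec X. b.(X\{a,b} + c.0 + a.b.X)) | =a=> q2, =c=> q3
  q2 = b.(rec X. b.(X\{a,b} + c.0 + a.b.X)) | =b=> q0
  q3 = 0 | stopped
Bisimilarity quotient blocks:
  B0 = {p0, q0}
  B1 = {p1, q1}
  B2 = {p2, q2}
  B3 = {p3, q3}
p0 ∈ B0, q0 ∈ B0 → same block

P ~ Q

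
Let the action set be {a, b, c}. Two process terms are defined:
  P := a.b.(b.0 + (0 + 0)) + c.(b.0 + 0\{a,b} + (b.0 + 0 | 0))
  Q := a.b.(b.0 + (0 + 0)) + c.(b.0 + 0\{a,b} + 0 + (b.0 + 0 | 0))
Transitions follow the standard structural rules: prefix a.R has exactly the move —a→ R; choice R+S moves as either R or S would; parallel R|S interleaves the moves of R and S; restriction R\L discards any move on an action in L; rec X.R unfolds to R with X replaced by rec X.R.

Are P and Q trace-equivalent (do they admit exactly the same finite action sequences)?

Reachable graph of P (5 states):
  s0 = a.b.(b.0 + (0 + 0)) + c.(b.0 + 0\{a,b} + (b.0 + 0 | 0)) | -a-> s1, -c-> s2
  s1 = b.(b.0 + (0 + 0)) | -b-> s3
  s2 = b.0 + 0\{a,b} + (b.0 + 0 | 0) | -b-> s4
  s3 = b.0 + (0 + 0) | -b-> s4
  s4 = 0 | ∅
Reachable graph of Q (5 states):
  t0 = a.b.(b.0 + (0 + 0)) + c.(b.0 + 0\{a,b} + 0 + (b.0 + 0 | 0)) | -a-> t1, -c-> t2
  t1 = b.(b.0 + (0 + 0)) | -b-> t3
  t2 = b.0 + 0\{a,b} + 0 + (b.0 + 0 | 0) | -b-> t4
  t3 = b.0 + (0 + 0) | -b-> t4
  t4 = 0 | ∅
Bisimilarity quotient blocks:
  B0 = {s0, t0}
  B1 = {s1, t1}
  B2 = {s2, s3, t2, t3}
  B3 = {s4, t4}
s0 ∈ B0, t0 ∈ B0 → same block
Bisimilar ⇒ trace-equivalent.

traces(P) = traces(Q)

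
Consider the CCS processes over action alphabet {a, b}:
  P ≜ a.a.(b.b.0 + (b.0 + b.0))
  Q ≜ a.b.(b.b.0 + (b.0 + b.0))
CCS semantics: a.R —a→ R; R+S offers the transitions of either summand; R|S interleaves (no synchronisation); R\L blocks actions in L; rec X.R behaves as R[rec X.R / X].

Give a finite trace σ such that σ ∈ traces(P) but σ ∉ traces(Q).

aa

Reachable graph of P (5 states):
  s0 = a.a.(b.b.0 + (b.0 + b.0)) | —a→ s1
  s1 = a.(b.b.0 + (b.0 + b.0)) | —a→ s2
  s2 = b.b.0 + (b.0 + b.0) | —b→ s3, —b→ s4
  s3 = 0 | ∅
  s4 = b.0 | —b→ s3
Reachable graph of Q (5 states):
  t0 = a.b.(b.b.0 + (b.0 + b.0)) | —a→ t1
  t1 = b.(b.b.0 + (b.0 + b.0)) | —b→ t2
  t2 = b.b.0 + (b.0 + b.0) | —b→ t3, —b→ t4
  t3 = 0 | ∅
  t4 = b.0 | —b→ t3
Run σ = ⟨aa⟩ on P: start {s0}
  step 1 (a): {s1}
  step 2 (a): {s2}
  — P admits the full trace.
Run σ = ⟨aa⟩ on Q: start {t0}
  step 1 (a): {t1}
  step 2 (a): ∅ (Q stuck)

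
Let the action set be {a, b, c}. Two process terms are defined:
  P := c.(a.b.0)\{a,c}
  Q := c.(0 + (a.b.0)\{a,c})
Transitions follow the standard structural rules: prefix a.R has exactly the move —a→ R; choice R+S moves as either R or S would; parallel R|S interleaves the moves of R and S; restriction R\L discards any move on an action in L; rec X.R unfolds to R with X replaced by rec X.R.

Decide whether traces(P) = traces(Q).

LTS(P): 2 reachable states
  p0 = c.(a.b.0)\{a,c} has moves =c=> p1
  p1 = (a.b.0)\{a,c} has moves ∅
LTS(Q): 2 reachable states
  q0 = c.(0 + (a.b.0)\{a,c}) has moves =c=> q1
  q1 = 0 + (a.b.0)\{a,c} has moves ∅
Coarsest stable partition (strong bisimilarity classes):
  B0 = {p0, q0}
  B1 = {p1, q1}
p0 ∈ B0, q0 ∈ B0 → same block
Bisimilar ⇒ trace-equivalent.

traces(P) = traces(Q)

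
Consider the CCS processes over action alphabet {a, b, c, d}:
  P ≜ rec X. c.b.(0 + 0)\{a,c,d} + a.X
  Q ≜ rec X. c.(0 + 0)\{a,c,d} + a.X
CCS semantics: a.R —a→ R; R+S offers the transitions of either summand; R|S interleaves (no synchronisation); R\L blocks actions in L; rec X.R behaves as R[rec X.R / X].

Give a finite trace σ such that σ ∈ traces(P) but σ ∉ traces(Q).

cb

LTS(P): 3 reachable states
  s0 = rec X. c.b.(0 + 0)\{a,c,d} + a.X :: —a→ s0, —c→ s1
  s1 = b.(0 + 0)\{a,c,d} :: —b→ s2
  s2 = (0 + 0)\{a,c,d} :: ∅
LTS(Q): 2 reachable states
  t0 = rec X. c.(0 + 0)\{a,c,d} + a.X :: —a→ t0, —c→ t1
  t1 = (0 + 0)\{a,c,d} :: ∅
Trace ⟨cb⟩ through P, begin at {s0}:
  [1] c ⇒ {s1}
  [2] b ⇒ {s2}
  ✓ P
Trace ⟨cb⟩ through Q, begin at {t0}:
  [1] c ⇒ {t1}
  [2] b ⇒ ∅ (Q stuck)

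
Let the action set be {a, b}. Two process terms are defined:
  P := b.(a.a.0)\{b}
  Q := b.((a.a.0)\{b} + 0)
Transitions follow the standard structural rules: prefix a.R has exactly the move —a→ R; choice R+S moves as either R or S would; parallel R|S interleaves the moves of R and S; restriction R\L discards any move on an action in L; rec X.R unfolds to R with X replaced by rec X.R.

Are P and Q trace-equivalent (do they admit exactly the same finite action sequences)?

traces(P) = traces(Q)

Reachable graph of P (4 states):
  u0 = b.(a.a.0)\{b} | ··b··> u1
  u1 = (a.a.0)\{b} | ··a··> u2
  u2 = (a.0)\{b} | ··a··> u3
  u3 = 0\{b} | (no moves)
Reachable graph of Q (4 states):
  v0 = b.((a.a.0)\{b} + 0) | ··b··> v1
  v1 = (a.a.0)\{b} + 0 | ··a··> v2
  v2 = (a.0)\{b} | ··a··> v3
  v3 = 0\{b} | (no moves)
Coarsest stable partition (strong bisimilarity classes):
  B0 = {u0, v0}
  B1 = {u1, v1}
  B2 = {u2, v2}
  B3 = {u3, v3}
u0 ∈ B0, v0 ∈ B0 → same block
Bisimilar ⇒ trace-equivalent.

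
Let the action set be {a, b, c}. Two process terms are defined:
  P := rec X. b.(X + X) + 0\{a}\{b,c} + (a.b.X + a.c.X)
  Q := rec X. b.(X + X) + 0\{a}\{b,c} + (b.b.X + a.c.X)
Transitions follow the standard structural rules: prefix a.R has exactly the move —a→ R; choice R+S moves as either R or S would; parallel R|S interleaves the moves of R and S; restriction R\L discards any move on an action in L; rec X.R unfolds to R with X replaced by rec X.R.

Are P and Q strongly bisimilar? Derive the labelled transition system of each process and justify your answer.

NO

P's transition system — 4 states:
  m0 = rec X. b.(X + X) + 0\{a}\{b,c} + (a.b.X + a.c.X) | —a→ m1, —a→ m2, —b→ m3
  m1 = b.(rec X. b.(X + X) + 0\{a}\{b,c} + (a.b.X + a.c.X)) | —b→ m0
  m2 = c.(rec X. b.(X + X) + 0\{a}\{b,c} + (a.b.X + a.c.X)) | —c→ m0
  m3 = (rec X. b.(X + X) + 0\{a}\{b,c} + (a.b.X + a.c.X)) + (rec X. b.(X + X) + 0\{a}\{b,c} + (a.b.X + a.c.X)) | —a→ m1, —a→ m2, —b→ m3
Q's transition system — 4 states:
  n0 = rec X. b.(X + X) + 0\{a}\{b,c} + (b.b.X + a.c.X) | —a→ n1, —b→ n2, —b→ n3
  n1 = c.(rec X. b.(X + X) + 0\{a}\{b,c} + (b.b.X + a.c.X)) | —c→ n0
  n2 = (rec X. b.(X + X) + 0\{a}\{b,c} + (b.b.X + a.c.X)) + (rec X. b.(X + X) + 0\{a}\{b,c} + (b.b.X + a.c.X)) | —a→ n1, —b→ n2, —b→ n3
  n3 = b.(rec X. b.(X + X) + 0\{a}\{b,c} + (b.b.X + a.c.X)) | —b→ n0
Coarsest stable partition (strong bisimilarity classes):
  B0 = {m0, m3}
  B1 = {m2}
  B2 = {m1}
  B3 = {n0, n2}
  B4 = {n1}
  B5 = {n3}
m0 ∈ B0, n0 ∈ B3 → different blocks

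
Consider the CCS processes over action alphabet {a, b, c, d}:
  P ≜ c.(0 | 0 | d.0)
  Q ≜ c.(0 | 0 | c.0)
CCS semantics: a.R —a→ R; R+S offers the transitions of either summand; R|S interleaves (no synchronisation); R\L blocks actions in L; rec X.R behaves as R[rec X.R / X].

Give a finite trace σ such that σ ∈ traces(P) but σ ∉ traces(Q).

cd

LTS(P): 3 reachable states
  p0 = c.(0 | 0 | d.0) has moves --c--▸ p1
  p1 = 0 | 0 | d.0 has moves --d--▸ p2
  p2 = 0 | 0 | 0 has moves (no moves)
LTS(Q): 3 reachable states
  q0 = c.(0 | 0 | c.0) has moves --c--▸ q1
  q1 = 0 | 0 | c.0 has moves --c--▸ q2
  q2 = 0 | 0 | 0 has moves (no moves)
Trace ⟨cd⟩ through P, begin at {p0}:
  [1] c ⇒ {p1}
  [2] d ⇒ {p2}
  P completes σ.
Trace ⟨cd⟩ through Q, begin at {q0}:
  [1] c ⇒ {q1}
  [2] d ⇒ no successor for Q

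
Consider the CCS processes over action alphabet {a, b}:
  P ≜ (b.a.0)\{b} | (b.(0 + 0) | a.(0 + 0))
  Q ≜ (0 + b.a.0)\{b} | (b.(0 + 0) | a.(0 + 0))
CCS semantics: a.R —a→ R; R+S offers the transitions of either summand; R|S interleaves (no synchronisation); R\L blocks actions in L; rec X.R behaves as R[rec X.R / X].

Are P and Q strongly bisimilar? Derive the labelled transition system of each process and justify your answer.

P's transition system — 4 states:
  p0 = (b.a.0)\{b} | (b.(0 + 0) | a.(0 + 0)) | ··a··> p1, ··b··> p2
  p1 = (b.a.0)\{b} | (b.(0 + 0) | (0 + 0)) | ··b··> p3
  p2 = (b.a.0)\{b} | ((0 + 0) | a.(0 + 0)) | ··a··> p3
  p3 = (b.a.0)\{b} | ((0 + 0) | (0 + 0)) | deadlocked
Q's transition system — 4 states:
  q0 = (0 + b.a.0)\{b} | (b.(0 + 0) | a.(0 + 0)) | ··a··> q1, ··b··> q2
  q1 = (0 + b.a.0)\{b} | (b.(0 + 0) | (0 + 0)) | ··b··> q3
  q2 = (0 + b.a.0)\{b} | ((0 + 0) | a.(0 + 0)) | ··a··> q3
  q3 = (0 + b.a.0)\{b} | ((0 + 0) | (0 + 0)) | deadlocked
Bisimilarity quotient blocks:
  B0 = {p0, q0}
  B1 = {p2, q2}
  B2 = {p3, q3}
  B3 = {p1, q1}
p0 ∈ B0, q0 ∈ B0 → same block

P ~ Q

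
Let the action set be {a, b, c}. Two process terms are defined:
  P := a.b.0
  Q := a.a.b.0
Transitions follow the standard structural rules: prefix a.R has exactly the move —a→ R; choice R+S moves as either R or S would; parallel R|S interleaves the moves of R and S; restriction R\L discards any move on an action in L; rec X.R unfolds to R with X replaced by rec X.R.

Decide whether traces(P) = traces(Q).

NO — witness ⟨ab⟩

Reachable graph of P (3 states):
  m0 = a.b.0 → --a--▸ m1
  m1 = b.0 → --b--▸ m2
  m2 = 0 → ·
Reachable graph of Q (4 states):
  n0 = a.a.b.0 → --a--▸ n1
  n1 = a.b.0 → --a--▸ n2
  n2 = b.0 → --b--▸ n3
  n3 = 0 → ·
Trace ⟨ab⟩ through P, begin at {m0}:
  step 1 (a): {m1}
  step 2 (b): {m2}
  — P admits the full trace.
Trace ⟨ab⟩ through Q, begin at {n0}:
  step 1 (a): {n1}
  step 2 (b): ∅  — Q cannot continue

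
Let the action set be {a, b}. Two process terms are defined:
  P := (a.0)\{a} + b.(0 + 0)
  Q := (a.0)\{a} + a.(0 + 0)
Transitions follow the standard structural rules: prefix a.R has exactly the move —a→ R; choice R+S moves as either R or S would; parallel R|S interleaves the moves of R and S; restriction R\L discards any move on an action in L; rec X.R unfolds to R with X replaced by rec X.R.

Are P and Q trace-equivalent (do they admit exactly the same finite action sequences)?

P's transition system — 2 states:
  p0 = (a.0)\{a} + b.(0 + 0) has moves -b-> p1
  p1 = 0 + 0 has moves ∅
Q's transition system — 2 states:
  q0 = (a.0)\{a} + a.(0 + 0) has moves -a-> q1
  q1 = 0 + 0 has moves ∅
Executing b from P (initial set {p0}):
  step 1 (b): {p1}
  ✓ P
Executing b from Q (initial set {q0}):
  step 1 (b): ∅  — Q cannot continue

trace-distinct — witness ⟨b⟩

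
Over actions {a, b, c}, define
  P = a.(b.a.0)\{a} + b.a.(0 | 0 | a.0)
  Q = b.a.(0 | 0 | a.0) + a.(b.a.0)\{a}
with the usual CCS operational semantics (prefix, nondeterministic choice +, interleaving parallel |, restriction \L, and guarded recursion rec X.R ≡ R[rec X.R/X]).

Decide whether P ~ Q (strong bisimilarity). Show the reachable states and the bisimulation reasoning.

YES

Reachable graph of P (6 states):
  u0 = a.(b.a.0)\{a} + b.a.(0 | 0 | a.0) ⊢ ··a··> u1, ··b··> u2
  u1 = (b.a.0)\{a} ⊢ ··b··> u3
  u2 = a.(0 | 0 | a.0) ⊢ ··a··> u4
  u3 = (a.0)\{a} ⊢ ·
  u4 = 0 | 0 | a.0 ⊢ ··a··> u5
  u5 = 0 | 0 | 0 ⊢ ·
Reachable graph of Q (6 states):
  v0 = b.a.(0 | 0 | a.0) + a.(b.a.0)\{a} ⊢ ··a··> v1, ··b··> v2
  v1 = (b.a.0)\{a} ⊢ ··b··> v3
  v2 = a.(0 | 0 | a.0) ⊢ ··a··> v4
  v3 = (a.0)\{a} ⊢ ·
  v4 = 0 | 0 | a.0 ⊢ ··a··> v5
  v5 = 0 | 0 | 0 ⊢ ·
Coarsest stable partition (strong bisimilarity classes):
  B0 = {u0, v0}
  B1 = {u2, v2}
  B2 = {u4, v4}
  B3 = {u3, u5, v3, v5}
  B4 = {u1, v1}
u0 ∈ B0, v0 ∈ B0 → same block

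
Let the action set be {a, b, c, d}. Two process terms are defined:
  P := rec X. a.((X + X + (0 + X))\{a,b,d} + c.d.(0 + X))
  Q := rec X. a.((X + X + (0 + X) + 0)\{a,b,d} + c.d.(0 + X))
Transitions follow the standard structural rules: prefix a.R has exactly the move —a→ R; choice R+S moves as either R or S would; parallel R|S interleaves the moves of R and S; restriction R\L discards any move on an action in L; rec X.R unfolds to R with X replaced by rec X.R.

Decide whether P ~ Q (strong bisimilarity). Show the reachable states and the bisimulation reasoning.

Reachable graph of P (4 states):
  p0 = rec X. a.((X + X + (0 + X))\{a,b,d} + c.d.(0 + X)) → =a=> p1
  p1 = ((rec X. a.((X + X + (0 + X))\{a,b,d} + c.d.(0 + X))) + (rec X. a.((X + X + (0 + X))\{a,b,d} + c.d.(0 + X))) + (0 + (rec X. a.((X + X + (0 + X))\{a,b,d} + c.d.(0 + X)))))\{a,b,d} + c.d.(0 + (rec X. a.((X + X + (0 + X))\{a,b,d} + c.d.(0 + X)))) → =c=> p2
  p2 = d.(0 + (rec X. a.((X + X + (0 + X))\{a,b,d} + c.d.(0 + X)))) → =d=> p3
  p3 = 0 + (rec X. a.((X + X + (0 + X))\{a,b,d} + c.d.(0 + X))) → =a=> p1
Reachable graph of Q (4 states):
  q0 = rec X. a.((X + X + (0 + X) + 0)\{a,b,d} + c.d.(0 + X)) → =a=> q1
  q1 = ((rec X. a.((X + X + (0 + X) + 0)\{a,b,d} + c.d.(0 + X))) + (rec X. a.((X + X + (0 + X) + 0)\{a,b,d} + c.d.(0 + X))) + (0 + (rec X. a.((X + X + (0 + X) + 0)\{a,b,d} + c.d.(0 + X)))) + 0)\{a,b,d} + c.d.(0 + (rec X. a.((X + X + (0 + X) + 0)\{a,b,d} + c.d.(0 + X)))) → =c=> q2
  q2 = d.(0 + (rec X. a.((X + X + (0 + X) + 0)\{a,b,d} + c.d.(0 + X)))) → =d=> q3
  q3 = 0 + (rec X. a.((X + X + (0 + X) + 0)\{a,b,d} + c.d.(0 + X))) → =a=> q1
Bisimilarity quotient blocks:
  B0 = {p0, p3, q0, q3}
  B1 = {p1, q1}
  B2 = {p2, q2}
p0 ∈ B0, q0 ∈ B0 → same block

YES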